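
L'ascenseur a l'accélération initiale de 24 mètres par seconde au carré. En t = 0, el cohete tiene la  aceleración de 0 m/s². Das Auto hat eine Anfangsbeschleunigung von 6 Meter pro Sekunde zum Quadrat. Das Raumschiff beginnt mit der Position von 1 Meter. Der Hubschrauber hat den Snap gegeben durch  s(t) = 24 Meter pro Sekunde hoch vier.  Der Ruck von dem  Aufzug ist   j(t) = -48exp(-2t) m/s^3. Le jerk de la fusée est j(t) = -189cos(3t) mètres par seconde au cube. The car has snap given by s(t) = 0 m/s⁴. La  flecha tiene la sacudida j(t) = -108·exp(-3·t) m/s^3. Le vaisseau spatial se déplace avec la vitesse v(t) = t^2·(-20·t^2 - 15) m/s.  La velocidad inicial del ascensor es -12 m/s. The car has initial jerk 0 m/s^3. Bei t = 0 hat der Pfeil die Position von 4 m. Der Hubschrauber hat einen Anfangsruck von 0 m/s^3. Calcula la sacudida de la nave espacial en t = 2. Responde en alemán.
Ausgehend von der Geschwindigkeit v(t) = t^2·(-20·t^2 - 15), nehmen wir 2 Ableitungen. Die Ableitung von der Geschwindigkeit ergibt die Beschleunigung: a(t) = -40·t^3 + 2·t·(-20·t^2 - 15). Mit d/dt von a(t) finden wir j(t) = -240·t^2 - 30. Wir haben den Ruck j(t) = -240·t^2 - 30. Durch Einsetzen von t = 2: j(2) = -990.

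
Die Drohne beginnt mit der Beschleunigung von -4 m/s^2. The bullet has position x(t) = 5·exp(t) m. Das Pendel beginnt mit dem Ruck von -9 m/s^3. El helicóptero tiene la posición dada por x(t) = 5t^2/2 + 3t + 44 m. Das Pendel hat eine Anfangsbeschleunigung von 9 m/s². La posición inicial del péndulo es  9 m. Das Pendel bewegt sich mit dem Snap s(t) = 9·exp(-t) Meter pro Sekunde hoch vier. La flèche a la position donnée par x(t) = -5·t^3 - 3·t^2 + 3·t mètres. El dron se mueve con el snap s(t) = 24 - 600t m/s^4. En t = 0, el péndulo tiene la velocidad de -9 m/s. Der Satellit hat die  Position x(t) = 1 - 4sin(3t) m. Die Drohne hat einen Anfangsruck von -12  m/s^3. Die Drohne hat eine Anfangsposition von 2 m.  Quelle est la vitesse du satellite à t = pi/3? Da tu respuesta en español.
Partiendo de la posición x(t) = 1 - 4·sin(3·t), tomamos 1 derivada. La derivada de la posición da la velocidad: v(t) = -12·cos(3·t). Tenemos la velocidad v(t) = -12·cos(3·t). Sustituyendo t = pi/3: v(pi/3) = 12.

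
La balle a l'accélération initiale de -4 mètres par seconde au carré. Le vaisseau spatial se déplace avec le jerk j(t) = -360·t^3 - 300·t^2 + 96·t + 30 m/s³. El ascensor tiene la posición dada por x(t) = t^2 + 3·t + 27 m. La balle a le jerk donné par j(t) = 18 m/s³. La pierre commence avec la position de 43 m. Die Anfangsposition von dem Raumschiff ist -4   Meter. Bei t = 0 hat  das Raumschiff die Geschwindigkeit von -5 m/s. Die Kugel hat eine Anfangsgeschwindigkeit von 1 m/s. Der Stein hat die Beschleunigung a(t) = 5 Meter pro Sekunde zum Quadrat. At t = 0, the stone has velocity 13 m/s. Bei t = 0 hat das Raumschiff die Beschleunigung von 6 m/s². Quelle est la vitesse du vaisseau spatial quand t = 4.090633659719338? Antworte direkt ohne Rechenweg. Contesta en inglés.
The answer is -26251.3295024863.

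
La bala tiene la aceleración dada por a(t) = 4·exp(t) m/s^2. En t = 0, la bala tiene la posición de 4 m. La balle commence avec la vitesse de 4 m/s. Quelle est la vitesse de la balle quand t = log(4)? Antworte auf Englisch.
We must find the antiderivative of our acceleration equation a(t) = 4·exp(t) 1 time. The antiderivative of acceleration is velocity. Using v(0) = 4, we get v(t) = 4·exp(t). From the given velocity equation v(t) = 4·exp(t), we substitute t = log(4) to get v = 16.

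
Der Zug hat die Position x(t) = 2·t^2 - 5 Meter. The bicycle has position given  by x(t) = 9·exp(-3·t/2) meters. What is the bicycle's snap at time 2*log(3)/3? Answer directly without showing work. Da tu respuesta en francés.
s(2*log(3)/3) = 243/16.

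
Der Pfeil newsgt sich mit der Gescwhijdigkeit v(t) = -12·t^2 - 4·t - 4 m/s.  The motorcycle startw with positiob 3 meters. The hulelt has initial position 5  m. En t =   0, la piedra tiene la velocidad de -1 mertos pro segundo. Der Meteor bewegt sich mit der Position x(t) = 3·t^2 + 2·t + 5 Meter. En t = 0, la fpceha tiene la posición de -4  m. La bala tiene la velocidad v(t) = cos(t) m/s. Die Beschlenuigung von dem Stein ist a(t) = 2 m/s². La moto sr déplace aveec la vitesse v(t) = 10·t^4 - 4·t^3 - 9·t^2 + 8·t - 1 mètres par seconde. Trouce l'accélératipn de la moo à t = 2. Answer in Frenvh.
Pour résoudre ceci, nous devons prendre 1 dérivée de notre équation de la vitesse v(t) = 10·t^4 - 4·t^3 - 9·t^2 + 8·t - 1. La dérivée de la vitesse donne l'accélération: a(t) = 40·t^3 - 12·t^2 - 18·t + 8. Nous avons l'accélération a(t) = 40·t^3 - 12·t^2 - 18·t + 8. En substituant t = 2: a(2) = 244.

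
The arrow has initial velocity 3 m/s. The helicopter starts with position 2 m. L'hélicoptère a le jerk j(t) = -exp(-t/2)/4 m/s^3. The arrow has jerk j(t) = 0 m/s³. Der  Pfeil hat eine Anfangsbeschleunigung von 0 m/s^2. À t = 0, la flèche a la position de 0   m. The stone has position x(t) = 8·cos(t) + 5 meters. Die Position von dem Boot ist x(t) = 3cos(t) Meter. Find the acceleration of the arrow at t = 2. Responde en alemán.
Wir müssen das Integral unserer Gleichung für den Ruck j(t) = 0 1-mal finden. Das Integral von dem Ruck, mit a(0) = 0, ergibt die Beschleunigung: a(t) = 0. Wir haben die Beschleunigung a(t) = 0. Durch Einsetzen von t = 2: a(2) = 0.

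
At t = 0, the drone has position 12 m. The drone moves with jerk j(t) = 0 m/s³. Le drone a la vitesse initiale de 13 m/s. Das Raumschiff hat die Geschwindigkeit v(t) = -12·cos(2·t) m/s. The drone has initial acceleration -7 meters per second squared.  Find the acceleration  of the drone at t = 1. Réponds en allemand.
Um dies zu lösen, müssen wir 1 Integral unserer Gleichung für den Ruck j(t) = 0 finden. Mit ∫j(t)dt und Anwendung von a(0) = -7, finden wir a(t) = -7. Wir haben die Beschleunigung a(t) = -7. Durch Einsetzen von t = 1: a(1) = -7.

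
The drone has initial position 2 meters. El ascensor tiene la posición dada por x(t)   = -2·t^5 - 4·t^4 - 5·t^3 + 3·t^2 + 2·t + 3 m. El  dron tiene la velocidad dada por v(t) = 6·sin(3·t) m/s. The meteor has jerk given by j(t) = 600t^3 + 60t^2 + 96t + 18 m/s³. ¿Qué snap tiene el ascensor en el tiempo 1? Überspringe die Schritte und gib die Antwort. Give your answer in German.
s(1) = -336.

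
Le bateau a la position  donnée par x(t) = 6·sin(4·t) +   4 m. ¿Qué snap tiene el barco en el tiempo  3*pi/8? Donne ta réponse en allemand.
Ausgehend von der Position x(t) = 6·sin(4·t) + 4, nehmen wir 4 Ableitungen. Die Ableitung von der Position ergibt die Geschwindigkeit: v(t) = 24·cos(4·t). Durch Ableiten von der Geschwindigkeit erhalten wir die Beschleunigung: a(t) = -96·sin(4·t). Die Ableitung von der Beschleunigung ergibt den Ruck: j(t) = -384·cos(4·t). Mit d/dt von j(t) finden wir s(t) = 1536·sin(4·t). Aus der Gleichung für den Snap s(t) = 1536·sin(4·t), setzen wir t = 3*pi/8 ein und erhalten s = -1536.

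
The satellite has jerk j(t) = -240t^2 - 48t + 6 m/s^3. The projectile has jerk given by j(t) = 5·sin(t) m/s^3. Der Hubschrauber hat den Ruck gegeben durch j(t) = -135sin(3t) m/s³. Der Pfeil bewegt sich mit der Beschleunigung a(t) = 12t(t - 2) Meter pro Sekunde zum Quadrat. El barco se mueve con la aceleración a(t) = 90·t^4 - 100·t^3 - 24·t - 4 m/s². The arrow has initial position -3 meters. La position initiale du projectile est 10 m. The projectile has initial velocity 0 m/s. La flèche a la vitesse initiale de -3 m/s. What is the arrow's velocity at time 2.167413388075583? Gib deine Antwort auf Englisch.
To solve this, we need to take 1 antiderivative of our acceleration equation a(t) = 12·t·(t - 2). Finding the antiderivative of a(t) and using v(0) = -3: v(t) = 4·t^3 - 12·t^2 - 3. From the given velocity equation v(t) = 4·t^3 - 12·t^2 - 3, we substitute t = 2.167413388075583 to get v = -18.6449045474106.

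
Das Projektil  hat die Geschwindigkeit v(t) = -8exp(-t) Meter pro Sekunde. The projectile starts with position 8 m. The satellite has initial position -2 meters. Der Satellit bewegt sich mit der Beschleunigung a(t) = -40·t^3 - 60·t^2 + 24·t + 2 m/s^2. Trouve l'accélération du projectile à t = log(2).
En partant de la vitesse v(t) = -8·exp(-t), nous prenons 1 dérivée. La dérivée de la vitesse donne l'accélération: a(t) = 8·exp(-t). Nous avons l'accélération a(t) = 8·exp(-t). En substituant t = log(2): a(log(2)) = 4.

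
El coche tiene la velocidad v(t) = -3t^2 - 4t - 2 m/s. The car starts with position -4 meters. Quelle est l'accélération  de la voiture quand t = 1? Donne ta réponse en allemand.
Ausgehend von der Geschwindigkeit v(t) = -3·t^2 - 4·t - 2, nehmen wir 1 Ableitung. Mit d/dt von v(t) finden wir a(t) = -6·t - 4. Mit a(t) = -6·t - 4 und Einsetzen von t = 1, finden wir a = -10.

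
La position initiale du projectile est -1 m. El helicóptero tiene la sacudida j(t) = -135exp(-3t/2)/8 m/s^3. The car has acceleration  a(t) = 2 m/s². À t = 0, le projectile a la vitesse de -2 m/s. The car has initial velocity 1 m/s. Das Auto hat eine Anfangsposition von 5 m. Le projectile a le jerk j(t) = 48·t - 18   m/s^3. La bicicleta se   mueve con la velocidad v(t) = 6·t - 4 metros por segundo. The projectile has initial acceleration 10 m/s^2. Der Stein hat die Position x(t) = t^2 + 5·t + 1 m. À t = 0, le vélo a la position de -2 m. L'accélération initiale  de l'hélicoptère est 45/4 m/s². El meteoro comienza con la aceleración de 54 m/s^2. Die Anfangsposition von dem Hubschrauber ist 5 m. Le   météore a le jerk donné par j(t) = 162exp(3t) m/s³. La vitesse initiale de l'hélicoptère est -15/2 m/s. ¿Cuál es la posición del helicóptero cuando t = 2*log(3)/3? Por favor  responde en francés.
Nous devons trouver la primitive de notre équation du jerk j(t) = -135·exp(-3·t/2)/8 3 fois. En intégrant le jerk et en utilisant la condition initiale a(0) = 45/4, nous obtenons a(t) = 45·exp(-3·t/2)/4. En intégrant l'accélération et en utilisant la condition initiale v(0) = -15/2, nous obtenons v(t) = -15·exp(-3·t/2)/2. En intégrant la vitesse et en utilisant la condition initiale x(0) = 5, nous obtenons x(t) = 5·exp(-3·t/2). Nous avons la position x(t) = 5·exp(-3·t/2). En substituant t = 2*log(3)/3: x(2*log(3)/3) = 5/3.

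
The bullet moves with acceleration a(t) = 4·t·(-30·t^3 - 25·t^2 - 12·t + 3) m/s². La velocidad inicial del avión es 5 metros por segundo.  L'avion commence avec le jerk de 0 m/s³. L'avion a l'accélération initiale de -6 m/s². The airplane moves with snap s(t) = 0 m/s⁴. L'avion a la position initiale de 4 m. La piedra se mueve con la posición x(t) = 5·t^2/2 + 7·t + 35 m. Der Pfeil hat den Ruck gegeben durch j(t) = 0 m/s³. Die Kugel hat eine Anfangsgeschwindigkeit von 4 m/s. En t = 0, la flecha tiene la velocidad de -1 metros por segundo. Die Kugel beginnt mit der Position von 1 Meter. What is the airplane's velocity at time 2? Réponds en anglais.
To solve this, we need to take 3 antiderivatives of our snap equation s(t) = 0. Integrating snap and using the initial condition j(0) = 0, we get j(t) = 0. Finding the antiderivative of j(t) and using a(0) = -6: a(t) = -6. Integrating acceleration and using the initial condition v(0) = 5, we get v(t) = 5 - 6·t. Using v(t) = 5 - 6·t and substituting t = 2, we find v = -7.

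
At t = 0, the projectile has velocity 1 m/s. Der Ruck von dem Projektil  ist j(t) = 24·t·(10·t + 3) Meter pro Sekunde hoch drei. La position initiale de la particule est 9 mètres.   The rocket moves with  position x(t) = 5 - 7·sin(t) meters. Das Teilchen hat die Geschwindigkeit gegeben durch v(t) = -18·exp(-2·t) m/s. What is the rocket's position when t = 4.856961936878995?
Using x(t) = 5 - 7·sin(t) and substituting t = 4.856961936878995, we find x = 11.9269726413864.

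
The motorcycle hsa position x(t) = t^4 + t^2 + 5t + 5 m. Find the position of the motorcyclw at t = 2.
Using x(t) = t^4 + t^2 + 5·t + 5 and substituting t = 2, we find x = 35.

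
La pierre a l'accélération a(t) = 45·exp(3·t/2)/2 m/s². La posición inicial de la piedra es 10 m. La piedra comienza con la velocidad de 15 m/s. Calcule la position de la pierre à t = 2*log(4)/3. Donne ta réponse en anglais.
To solve this, we need to take 2 integrals of our acceleration equation a(t) = 45·exp(3·t/2)/2. Integrating acceleration and using the initial condition v(0) = 15, we get v(t) = 15·exp(3·t/2). Integrating velocity and using the initial condition x(0) = 10, we get x(t) = 10·exp(3·t/2). Using x(t) = 10·exp(3·t/2) and substituting t = 2*log(4)/3, we find x = 40.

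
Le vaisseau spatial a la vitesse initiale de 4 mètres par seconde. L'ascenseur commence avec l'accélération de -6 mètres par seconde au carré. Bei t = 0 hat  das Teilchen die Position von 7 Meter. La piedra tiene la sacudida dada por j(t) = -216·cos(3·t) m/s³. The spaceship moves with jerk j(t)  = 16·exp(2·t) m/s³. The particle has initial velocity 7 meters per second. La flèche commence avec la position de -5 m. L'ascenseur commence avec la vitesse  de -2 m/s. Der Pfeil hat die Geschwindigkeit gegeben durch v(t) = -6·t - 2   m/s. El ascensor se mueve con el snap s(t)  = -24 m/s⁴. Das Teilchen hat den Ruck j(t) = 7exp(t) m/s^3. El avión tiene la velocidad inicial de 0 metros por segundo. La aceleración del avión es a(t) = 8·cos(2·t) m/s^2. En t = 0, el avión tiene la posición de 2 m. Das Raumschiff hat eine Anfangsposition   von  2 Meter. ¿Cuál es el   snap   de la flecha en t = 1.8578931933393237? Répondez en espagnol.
Para resolver esto, necesitamos tomar 3 derivadas de nuestra ecuación de la velocidad v(t) = -6·t - 2. Derivando la velocidad, obtenemos la aceleración: a(t) = -6. Tomando d/dt de a(t), encontramos j(t) = 0. Tomando d/dt de j(t), encontramos s(t) = 0. De la ecuación del snap s(t) = 0, sustituimos t = 1.8578931933393237 para obtener s = 0.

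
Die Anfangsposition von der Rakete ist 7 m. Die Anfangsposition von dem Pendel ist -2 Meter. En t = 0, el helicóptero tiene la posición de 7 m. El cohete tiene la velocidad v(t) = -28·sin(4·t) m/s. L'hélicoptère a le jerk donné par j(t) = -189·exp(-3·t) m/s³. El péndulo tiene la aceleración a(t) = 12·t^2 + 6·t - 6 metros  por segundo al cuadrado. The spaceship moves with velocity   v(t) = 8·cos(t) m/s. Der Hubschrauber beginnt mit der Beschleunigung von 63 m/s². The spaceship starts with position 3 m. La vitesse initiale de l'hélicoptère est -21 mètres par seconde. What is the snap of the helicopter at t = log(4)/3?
Starting from jerk j(t) = -189·exp(-3·t), we take 1 derivative. Differentiating jerk, we get snap: s(t) = 567·exp(-3·t). Using s(t) = 567·exp(-3·t) and substituting t = log(4)/3, we find s = 567/4.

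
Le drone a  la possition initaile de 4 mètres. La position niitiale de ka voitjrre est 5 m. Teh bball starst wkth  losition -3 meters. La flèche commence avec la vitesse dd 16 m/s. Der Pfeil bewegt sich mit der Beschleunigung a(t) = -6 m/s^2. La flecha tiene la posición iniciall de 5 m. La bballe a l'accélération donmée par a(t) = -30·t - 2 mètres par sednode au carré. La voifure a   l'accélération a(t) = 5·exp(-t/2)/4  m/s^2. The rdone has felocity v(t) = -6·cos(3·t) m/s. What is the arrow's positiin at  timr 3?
To find the answer, we compute 2 antiderivatives of a(t) = -6. Integrating acceleration and using the initial condition v(0) = 16, we get v(t) = 16 - 6·t. Taking ∫v(t)dt and applying x(0) = 5, we find x(t) = -3·t^2 + 16·t + 5. Using x(t) = -3·t^2 + 16·t + 5 and substituting t = 3, we find x = 26.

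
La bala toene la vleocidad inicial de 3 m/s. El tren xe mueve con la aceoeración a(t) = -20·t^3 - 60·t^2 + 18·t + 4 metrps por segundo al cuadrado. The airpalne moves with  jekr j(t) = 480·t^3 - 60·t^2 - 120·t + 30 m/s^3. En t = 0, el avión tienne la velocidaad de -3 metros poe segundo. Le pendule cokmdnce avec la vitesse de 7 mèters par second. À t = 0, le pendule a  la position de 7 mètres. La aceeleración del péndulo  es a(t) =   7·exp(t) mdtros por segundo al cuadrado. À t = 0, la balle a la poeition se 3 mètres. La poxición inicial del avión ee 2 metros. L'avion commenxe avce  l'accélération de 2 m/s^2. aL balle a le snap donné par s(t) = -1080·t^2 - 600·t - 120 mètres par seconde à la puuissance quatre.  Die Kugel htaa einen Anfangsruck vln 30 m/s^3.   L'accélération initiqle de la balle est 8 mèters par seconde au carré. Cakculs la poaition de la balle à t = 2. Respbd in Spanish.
Partiendo del snap s(t) = -1080·t^2 - 600·t - 120, tomamos 4 antiderivadas. Tomando ∫s(t)dt y aplicando j(0) = 30, encontramos j(t) = -360·t^3 - 300·t^2 - 120·t + 30. La antiderivada de la sacudida, con a(0) = 8, da la aceleración: a(t) = -90·t^4 - 100·t^3 - 60·t^2 + 30·t + 8. Integrando la aceleración y usando la condición inicial v(0) = 3, obtenemos v(t) = -18·t^5 - 25·t^4 - 20·t^3 + 15·t^2 + 8·t + 3. La integral de la velocidad es la posición. Usando x(0) = 3, obtenemos x(t) = -3·t^6 - 5·t^5 - 5·t^4 + 5·t^3 + 4·t^2 + 3·t + 3. Usando x(t) = -3·t^6 - 5·t^5 - 5·t^4 + 5·t^3 + 4·t^2 + 3·t + 3 y sustituyendo t = 2, encontramos x = -367.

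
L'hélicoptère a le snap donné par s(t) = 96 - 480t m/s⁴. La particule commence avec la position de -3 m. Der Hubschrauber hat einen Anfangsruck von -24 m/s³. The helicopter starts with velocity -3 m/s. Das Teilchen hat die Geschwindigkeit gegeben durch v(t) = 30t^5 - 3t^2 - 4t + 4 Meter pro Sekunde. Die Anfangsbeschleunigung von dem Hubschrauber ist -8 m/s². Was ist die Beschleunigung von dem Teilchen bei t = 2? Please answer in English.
We must differentiate our velocity equation v(t) = 30·t^5 - 3·t^2 - 4·t + 4 1 time. Taking d/dt of v(t), we find a(t) = 150·t^4 - 6·t - 4. We have acceleration a(t) = 150·t^4 - 6·t - 4. Substituting t = 2: a(2) = 2384.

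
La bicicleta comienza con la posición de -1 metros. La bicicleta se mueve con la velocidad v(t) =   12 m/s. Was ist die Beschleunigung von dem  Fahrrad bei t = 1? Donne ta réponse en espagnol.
Debemos derivar nuestra ecuación de la velocidad v(t) = 12 1 vez. Derivando la velocidad, obtenemos la aceleración: a(t) = 0. Usando a(t) = 0 y sustituyendo t = 1, encontramos a = 0.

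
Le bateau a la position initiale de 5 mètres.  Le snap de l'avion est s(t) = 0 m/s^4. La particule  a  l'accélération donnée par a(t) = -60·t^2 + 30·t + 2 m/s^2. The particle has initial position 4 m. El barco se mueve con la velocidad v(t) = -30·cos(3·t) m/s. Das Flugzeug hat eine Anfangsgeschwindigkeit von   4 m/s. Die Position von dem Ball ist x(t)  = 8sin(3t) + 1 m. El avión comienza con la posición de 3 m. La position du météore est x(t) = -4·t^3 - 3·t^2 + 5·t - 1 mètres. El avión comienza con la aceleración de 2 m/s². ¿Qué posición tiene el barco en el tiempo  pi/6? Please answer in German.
Wir müssen das Integral unserer Gleichung für die Geschwindigkeit v(t) = -30·cos(3·t) 1-mal finden. Mit ∫v(t)dt und Anwendung von x(0) = 5, finden wir x(t) = 5 - 10·sin(3·t). Aus der Gleichung für die Position x(t) = 5 - 10·sin(3·t), setzen wir t = pi/6 ein und erhalten x = -5.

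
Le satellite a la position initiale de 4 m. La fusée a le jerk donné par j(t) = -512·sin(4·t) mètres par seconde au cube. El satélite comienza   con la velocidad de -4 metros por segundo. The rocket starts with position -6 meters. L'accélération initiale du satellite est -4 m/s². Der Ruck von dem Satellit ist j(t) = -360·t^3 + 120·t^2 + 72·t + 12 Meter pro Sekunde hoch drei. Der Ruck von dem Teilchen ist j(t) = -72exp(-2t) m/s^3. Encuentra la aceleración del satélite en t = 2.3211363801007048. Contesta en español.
Necesitamos integrar nuestra ecuación de la sacudida j(t) = -360·t^3 + 120·t^2 + 72·t + 12 1 vez. La integral de la sacudida es la aceleración. Usando a(0) = -4, obtenemos a(t) = -90·t^4 + 40·t^3 + 36·t^2 + 12·t - 4. Tenemos la aceleración a(t) = -90·t^4 + 40·t^3 + 36·t^2 + 12·t - 4. Sustituyendo t = 2.3211363801007048: a(2.3211363801007048) = -1894.40193605434.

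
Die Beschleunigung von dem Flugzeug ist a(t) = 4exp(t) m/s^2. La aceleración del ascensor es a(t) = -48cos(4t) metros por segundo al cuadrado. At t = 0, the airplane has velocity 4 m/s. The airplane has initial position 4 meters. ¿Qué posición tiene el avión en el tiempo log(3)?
Debemos encontrar la integral de nuestra ecuación de la aceleración a(t) = 4·exp(t) 2 veces. La antiderivada de la aceleración, con v(0) = 4, da la velocidad: v(t) = 4·exp(t). La antiderivada de la velocidad, con x(0) = 4, da la posición: x(t) = 4·exp(t). Tenemos la posición x(t) = 4·exp(t). Sustituyendo t = log(3): x(log(3)) = 12.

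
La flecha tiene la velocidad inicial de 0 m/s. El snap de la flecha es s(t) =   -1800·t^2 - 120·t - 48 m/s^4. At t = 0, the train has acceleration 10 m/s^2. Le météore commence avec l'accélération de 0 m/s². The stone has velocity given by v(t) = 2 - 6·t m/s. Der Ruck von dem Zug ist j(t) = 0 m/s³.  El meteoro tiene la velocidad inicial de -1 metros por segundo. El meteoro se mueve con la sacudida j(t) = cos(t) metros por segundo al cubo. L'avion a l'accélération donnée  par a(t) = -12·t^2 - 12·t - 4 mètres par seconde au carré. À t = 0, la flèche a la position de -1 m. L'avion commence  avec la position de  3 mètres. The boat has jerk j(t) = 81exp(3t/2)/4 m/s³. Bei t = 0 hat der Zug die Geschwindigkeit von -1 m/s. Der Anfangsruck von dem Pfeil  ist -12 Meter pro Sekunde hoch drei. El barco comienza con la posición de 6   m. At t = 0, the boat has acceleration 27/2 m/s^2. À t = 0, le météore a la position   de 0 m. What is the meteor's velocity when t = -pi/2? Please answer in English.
Starting from jerk j(t) = cos(t), we take 2 antiderivatives. The integral of jerk, with a(0) = 0, gives acceleration: a(t) = sin(t). The antiderivative of acceleration is velocity. Using v(0) = -1, we get v(t) = -cos(t). From the given velocity equation v(t) = -cos(t), we substitute t = -pi/2 to get v = 0.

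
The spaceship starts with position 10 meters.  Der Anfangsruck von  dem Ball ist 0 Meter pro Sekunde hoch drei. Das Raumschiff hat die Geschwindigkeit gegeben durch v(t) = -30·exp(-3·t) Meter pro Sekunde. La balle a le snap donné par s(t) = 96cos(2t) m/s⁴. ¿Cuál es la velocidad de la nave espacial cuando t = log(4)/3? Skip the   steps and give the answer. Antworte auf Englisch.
v(log(4)/3) = -15/2.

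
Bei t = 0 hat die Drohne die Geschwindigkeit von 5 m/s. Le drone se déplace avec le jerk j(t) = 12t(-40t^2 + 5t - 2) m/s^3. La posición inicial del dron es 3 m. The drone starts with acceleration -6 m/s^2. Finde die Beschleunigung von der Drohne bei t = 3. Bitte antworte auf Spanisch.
Partiendo de la sacudida j(t) = 12·t·(-40·t^2 + 5·t - 2), tomamos 1 integral. Tomando ∫j(t)dt y aplicando a(0) = -6, encontramos a(t) = -120·t^4 + 20·t^3 - 12·t^2 - 6. Tenemos la aceleración a(t) = -120·t^4 + 20·t^3 - 12·t^2 - 6. Sustituyendo t = 3: a(3) = -9294.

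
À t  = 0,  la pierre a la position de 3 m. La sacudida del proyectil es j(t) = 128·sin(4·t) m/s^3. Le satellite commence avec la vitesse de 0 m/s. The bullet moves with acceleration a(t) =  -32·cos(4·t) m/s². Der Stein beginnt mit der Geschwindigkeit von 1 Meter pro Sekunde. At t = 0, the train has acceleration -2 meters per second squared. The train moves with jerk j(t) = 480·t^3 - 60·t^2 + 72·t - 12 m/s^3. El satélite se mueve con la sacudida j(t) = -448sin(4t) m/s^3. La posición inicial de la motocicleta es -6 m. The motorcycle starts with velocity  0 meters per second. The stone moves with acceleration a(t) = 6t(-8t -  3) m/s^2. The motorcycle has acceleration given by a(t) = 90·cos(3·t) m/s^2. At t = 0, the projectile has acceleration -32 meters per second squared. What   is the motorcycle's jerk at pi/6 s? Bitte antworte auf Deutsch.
Um dies zu lösen, müssen wir 1 Ableitung unserer Gleichung für die Beschleunigung a(t) = 90·cos(3·t) nehmen. Durch Ableiten von der Beschleunigung erhalten wir den Ruck: j(t) = -270·sin(3·t). Wir haben den Ruck j(t) = -270·sin(3·t). Durch Einsetzen von t = pi/6: j(pi/6) = -270.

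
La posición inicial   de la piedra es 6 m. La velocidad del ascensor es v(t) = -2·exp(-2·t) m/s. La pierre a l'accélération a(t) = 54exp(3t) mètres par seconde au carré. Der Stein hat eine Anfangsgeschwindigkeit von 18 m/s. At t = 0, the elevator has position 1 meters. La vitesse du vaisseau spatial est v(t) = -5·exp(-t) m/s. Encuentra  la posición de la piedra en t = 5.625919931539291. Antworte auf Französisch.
Nous devons intégrer notre équation de l'accélération a(t) = 54·exp(3·t) 2 fois. La primitive de l'accélération, avec v(0) = 18, donne la vitesse: v(t) = 18·exp(3·t). En intégrant la vitesse et en utilisant la condition initiale x(0) = 6, nous obtenons x(t) = 6·exp(3·t). De l'équation de la position x(t) = 6·exp(3·t), nous substituons t = 5.625919931539291 pour obtenir x = 128253491.247316.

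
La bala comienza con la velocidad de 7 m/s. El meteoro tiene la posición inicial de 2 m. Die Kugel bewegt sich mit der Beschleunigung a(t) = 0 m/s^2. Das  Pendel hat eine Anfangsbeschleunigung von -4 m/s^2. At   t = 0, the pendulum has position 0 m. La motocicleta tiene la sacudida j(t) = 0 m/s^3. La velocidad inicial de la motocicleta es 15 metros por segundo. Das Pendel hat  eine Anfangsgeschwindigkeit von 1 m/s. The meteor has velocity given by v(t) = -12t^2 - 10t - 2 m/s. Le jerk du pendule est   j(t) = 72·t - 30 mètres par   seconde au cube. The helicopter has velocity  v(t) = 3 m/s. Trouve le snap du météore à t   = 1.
Pour résoudre ceci, nous devons prendre 3 dérivées de notre équation de la vitesse v(t) = -12·t^2 - 10·t - 2. En dérivant la vitesse, nous obtenons l'accélération: a(t) = -24·t - 10. En prenant d/dt de a(t), nous trouvons j(t) = -24. En prenant d/dt de j(t), nous trouvons s(t) = 0. De l'équation du snap s(t) = 0, nous substituons t = 1 pour obtenir s = 0.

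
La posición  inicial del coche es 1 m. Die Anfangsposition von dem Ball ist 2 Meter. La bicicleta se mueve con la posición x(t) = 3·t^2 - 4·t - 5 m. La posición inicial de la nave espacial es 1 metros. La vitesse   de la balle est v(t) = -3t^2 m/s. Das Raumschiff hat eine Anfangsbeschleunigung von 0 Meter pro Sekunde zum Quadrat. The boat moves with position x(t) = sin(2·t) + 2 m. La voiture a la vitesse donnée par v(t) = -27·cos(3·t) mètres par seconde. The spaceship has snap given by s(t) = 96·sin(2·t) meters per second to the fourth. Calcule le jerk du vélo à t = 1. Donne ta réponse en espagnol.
Para resolver esto, necesitamos tomar 3 derivadas de nuestra ecuación de la posición x(t) = 3·t^2 - 4·t - 5. Derivando la posición, obtenemos la velocidad: v(t) = 6·t - 4. Tomando d/dt de v(t), encontramos a(t) = 6. Derivando la aceleración, obtenemos la sacudida: j(t) = 0. De la ecuación de la sacudida j(t) = 0, sustituimos t = 1 para obtener j = 0.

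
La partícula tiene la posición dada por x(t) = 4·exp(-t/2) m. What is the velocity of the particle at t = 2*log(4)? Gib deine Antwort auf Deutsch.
Wir müssen unsere Gleichung für die Position x(t) = 4·exp(-t/2) 1-mal ableiten. Durch Ableiten von der Position erhalten wir die Geschwindigkeit: v(t) = -2·exp(-t/2). Mit v(t) = -2·exp(-t/2) und Einsetzen von t = 2*log(4), finden wir v = -1/2.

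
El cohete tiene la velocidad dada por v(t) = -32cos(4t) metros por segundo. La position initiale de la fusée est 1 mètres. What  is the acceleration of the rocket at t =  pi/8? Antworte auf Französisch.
Nous devons dériver notre équation de la vitesse v(t) = -32·cos(4·t) 1 fois. La dérivée de la vitesse donne l'accélération: a(t) = 128·sin(4·t). De l'équation de l'accélération a(t) = 128·sin(4·t), nous substituons t = pi/8 pour obtenir a = 128.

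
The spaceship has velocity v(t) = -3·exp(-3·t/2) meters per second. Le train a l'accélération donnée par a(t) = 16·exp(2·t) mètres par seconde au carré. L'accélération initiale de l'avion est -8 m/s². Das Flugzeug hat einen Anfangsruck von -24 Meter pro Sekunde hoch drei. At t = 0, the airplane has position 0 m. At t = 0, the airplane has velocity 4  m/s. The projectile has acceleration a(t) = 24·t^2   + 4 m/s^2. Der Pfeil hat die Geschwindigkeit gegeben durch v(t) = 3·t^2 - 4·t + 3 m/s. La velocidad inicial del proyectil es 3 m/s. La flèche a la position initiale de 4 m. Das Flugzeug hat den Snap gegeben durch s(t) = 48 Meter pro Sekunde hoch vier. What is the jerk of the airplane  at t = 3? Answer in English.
We must find the integral of our snap equation s(t) = 48 1 time. Taking ∫s(t)dt and applying j(0) = -24, we find j(t) = 48·t - 24. We have jerk j(t) = 48·t - 24. Substituting t = 3: j(3) = 120.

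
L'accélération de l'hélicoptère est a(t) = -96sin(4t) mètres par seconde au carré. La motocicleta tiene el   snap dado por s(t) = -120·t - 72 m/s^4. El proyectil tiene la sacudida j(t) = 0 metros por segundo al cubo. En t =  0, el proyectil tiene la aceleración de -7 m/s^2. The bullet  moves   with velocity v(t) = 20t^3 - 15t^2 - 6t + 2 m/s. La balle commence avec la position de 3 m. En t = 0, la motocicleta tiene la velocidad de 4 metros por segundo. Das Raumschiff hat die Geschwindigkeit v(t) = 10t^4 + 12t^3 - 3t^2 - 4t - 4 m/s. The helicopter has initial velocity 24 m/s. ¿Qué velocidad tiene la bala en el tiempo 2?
De la ecuación de la velocidad v(t) = 20·t^3 - 15·t^2 - 6·t + 2, sustituimos t = 2 para obtener v = 90.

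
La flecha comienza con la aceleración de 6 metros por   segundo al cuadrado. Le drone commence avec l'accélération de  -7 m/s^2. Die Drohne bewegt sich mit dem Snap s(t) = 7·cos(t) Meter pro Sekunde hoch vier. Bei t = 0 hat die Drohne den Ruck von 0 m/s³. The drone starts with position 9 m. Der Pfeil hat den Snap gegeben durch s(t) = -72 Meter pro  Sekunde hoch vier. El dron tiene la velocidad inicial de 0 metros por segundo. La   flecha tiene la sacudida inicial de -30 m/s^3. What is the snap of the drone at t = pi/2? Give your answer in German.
Wir haben den Snap s(t) = 7·cos(t). Durch Einsetzen von t = pi/2: s(pi/2) = 0.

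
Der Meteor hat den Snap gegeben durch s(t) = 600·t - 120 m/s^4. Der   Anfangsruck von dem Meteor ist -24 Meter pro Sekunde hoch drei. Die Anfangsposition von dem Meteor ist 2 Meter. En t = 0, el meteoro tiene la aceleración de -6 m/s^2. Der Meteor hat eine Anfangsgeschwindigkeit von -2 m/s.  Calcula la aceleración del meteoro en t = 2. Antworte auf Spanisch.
Necesitamos integrar nuestra ecuación del snap s(t) = 600·t - 120 2 veces. Integrando el snap y usando la condición inicial j(0) = -24, obtenemos j(t) = 300·t^2 - 120·t - 24. Tomando ∫j(t)dt y aplicando a(0) = -6, encontramos a(t) = 100·t^3 - 60·t^2 - 24·t - 6. Usando a(t) = 100·t^3 - 60·t^2 - 24·t - 6 y sustituyendo t = 2, encontramos a = 506.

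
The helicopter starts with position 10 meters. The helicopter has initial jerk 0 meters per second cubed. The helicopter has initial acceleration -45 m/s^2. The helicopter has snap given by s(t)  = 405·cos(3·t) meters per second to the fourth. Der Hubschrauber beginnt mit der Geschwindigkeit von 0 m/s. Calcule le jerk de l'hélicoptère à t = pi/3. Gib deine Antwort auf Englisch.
Starting from snap s(t) = 405·cos(3·t), we take 1 antiderivative. The antiderivative of snap is jerk. Using j(0) = 0, we get j(t) = 135·sin(3·t). Using j(t) = 135·sin(3·t) and substituting t = pi/3, we find j = 0.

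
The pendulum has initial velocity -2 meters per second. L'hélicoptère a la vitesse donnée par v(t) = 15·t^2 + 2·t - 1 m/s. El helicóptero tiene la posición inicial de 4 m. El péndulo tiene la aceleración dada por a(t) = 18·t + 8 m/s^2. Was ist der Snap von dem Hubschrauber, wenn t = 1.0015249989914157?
Wir müssen unsere Gleichung für die Geschwindigkeit v(t) = 15·t^2 + 2·t - 1 3-mal ableiten. Mit d/dt von v(t) finden wir a(t) = 30·t + 2. Durch Ableiten von der Beschleunigung erhalten wir den Ruck: j(t) = 30. Die Ableitung von dem Ruck ergibt den Snap: s(t) = 0. Mit s(t) = 0 und Einsetzen von t = 1.0015249989914157, finden wir s = 0.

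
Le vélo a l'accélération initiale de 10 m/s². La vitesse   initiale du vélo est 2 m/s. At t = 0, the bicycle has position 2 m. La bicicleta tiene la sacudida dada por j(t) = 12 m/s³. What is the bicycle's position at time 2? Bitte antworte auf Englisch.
We need to integrate our jerk equation j(t) = 12 3 times. Finding the antiderivative of j(t) and using a(0) = 10: a(t) = 12·t + 10. The integral of acceleration is velocity. Using v(0) = 2, we get v(t) = 6·t^2 + 10·t + 2. Integrating velocity and using the initial condition x(0) = 2, we get x(t) = 2·t^3 + 5·t^2 + 2·t + 2. From the given position equation x(t) = 2·t^3 + 5·t^2 + 2·t + 2, we substitute t = 2 to get x = 42.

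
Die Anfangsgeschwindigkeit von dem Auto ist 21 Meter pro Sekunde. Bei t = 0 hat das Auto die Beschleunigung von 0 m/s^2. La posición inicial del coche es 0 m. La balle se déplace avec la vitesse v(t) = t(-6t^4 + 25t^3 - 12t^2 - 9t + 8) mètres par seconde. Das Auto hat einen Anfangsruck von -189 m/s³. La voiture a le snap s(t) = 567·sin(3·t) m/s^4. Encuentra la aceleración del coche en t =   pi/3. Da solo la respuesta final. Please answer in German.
a(pi/3) = 0.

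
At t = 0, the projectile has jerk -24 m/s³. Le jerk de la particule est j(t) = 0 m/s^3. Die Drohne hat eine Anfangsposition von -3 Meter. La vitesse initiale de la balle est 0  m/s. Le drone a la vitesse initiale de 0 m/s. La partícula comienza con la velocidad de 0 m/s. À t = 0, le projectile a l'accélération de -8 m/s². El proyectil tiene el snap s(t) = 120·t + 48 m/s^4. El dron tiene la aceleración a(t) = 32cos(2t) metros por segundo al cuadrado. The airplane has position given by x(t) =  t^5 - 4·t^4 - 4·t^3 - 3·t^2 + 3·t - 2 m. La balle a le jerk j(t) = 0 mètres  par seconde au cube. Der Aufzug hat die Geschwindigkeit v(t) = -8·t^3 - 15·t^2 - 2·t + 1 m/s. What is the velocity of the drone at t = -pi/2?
We must find the antiderivative of our acceleration equation a(t) = 32·cos(2·t) 1 time. The antiderivative of acceleration, with v(0) = 0, gives velocity: v(t) = 16·sin(2·t). We have velocity v(t) = 16·sin(2·t). Substituting t = -pi/2: v(-pi/2) = 0.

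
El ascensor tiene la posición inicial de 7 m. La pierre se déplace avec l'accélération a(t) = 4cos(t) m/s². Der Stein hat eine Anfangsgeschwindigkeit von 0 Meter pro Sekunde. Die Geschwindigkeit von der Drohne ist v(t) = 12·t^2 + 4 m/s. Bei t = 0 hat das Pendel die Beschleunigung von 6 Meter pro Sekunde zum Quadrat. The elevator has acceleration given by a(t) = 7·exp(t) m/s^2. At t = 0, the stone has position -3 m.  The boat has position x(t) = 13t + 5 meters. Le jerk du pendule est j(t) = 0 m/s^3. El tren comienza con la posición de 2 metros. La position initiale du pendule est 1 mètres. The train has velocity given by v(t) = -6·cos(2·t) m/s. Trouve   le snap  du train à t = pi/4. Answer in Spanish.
Debemos derivar nuestra ecuación de la velocidad v(t) = -6·cos(2·t) 3 veces. La derivada de la velocidad da la aceleración: a(t) = 12·sin(2·t). Tomando d/dt de a(t), encontramos j(t) = 24·cos(2·t). Derivando la sacudida, obtenemos el snap: s(t) = -48·sin(2·t). Usando s(t) = -48·sin(2·t) y sustituyendo t = pi/4, encontramos s = -48.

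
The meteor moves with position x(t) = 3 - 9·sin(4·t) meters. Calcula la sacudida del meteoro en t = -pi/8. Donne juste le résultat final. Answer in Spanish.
j(-pi/8) = 0.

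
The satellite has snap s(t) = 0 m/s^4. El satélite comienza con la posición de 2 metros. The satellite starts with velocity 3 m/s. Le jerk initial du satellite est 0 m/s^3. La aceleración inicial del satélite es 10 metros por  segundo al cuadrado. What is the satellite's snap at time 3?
We have snap s(t) = 0. Substituting t = 3: s(3) = 0.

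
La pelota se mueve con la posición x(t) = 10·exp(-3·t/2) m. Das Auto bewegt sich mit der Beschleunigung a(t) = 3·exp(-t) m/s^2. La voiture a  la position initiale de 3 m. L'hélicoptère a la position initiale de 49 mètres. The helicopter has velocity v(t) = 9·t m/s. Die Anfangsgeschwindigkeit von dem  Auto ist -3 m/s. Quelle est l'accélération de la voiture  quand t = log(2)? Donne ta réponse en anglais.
Using a(t) = 3·exp(-t) and substituting t = log(2), we find a = 3/2.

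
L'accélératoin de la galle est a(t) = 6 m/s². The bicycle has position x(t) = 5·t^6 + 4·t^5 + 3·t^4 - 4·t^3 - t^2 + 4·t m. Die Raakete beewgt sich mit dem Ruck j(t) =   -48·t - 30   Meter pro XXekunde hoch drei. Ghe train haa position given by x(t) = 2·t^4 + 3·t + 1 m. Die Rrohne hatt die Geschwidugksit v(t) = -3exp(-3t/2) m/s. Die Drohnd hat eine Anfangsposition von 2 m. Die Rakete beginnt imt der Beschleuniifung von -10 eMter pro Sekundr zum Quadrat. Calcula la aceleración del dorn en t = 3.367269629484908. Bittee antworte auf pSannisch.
Partiendo de la velocidad v(t) = -3·exp(-3·t/2), tomamos 1 derivada. Derivando la velocidad, obtenemos la aceleración: a(t) = 9·exp(-3·t/2)/2. De la ecuación de la aceleración a(t) = 9·exp(-3·t/2)/2, sustituimos t = 3.367269629484908 para obtener a = 0.0288159263203903.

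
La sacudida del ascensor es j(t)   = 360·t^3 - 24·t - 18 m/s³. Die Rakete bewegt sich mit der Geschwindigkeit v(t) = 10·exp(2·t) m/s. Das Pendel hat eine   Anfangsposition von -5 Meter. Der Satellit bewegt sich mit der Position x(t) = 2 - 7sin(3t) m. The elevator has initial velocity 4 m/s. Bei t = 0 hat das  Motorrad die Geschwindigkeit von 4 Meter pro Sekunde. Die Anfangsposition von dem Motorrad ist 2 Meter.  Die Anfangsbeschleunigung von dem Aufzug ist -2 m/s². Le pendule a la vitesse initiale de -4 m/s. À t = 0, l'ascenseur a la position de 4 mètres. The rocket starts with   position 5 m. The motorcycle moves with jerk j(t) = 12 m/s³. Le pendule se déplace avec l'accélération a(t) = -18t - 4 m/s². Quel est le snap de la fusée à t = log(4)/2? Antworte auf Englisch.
To solve this, we need to take 3 derivatives of our velocity equation v(t) = 10·exp(2·t). Taking d/dt of v(t), we find a(t) = 20·exp(2·t). Differentiating acceleration, we get jerk: j(t) = 40·exp(2·t). The derivative of jerk gives snap: s(t) = 80·exp(2·t). Using s(t) = 80·exp(2·t) and substituting t = log(4)/2, we find s = 320.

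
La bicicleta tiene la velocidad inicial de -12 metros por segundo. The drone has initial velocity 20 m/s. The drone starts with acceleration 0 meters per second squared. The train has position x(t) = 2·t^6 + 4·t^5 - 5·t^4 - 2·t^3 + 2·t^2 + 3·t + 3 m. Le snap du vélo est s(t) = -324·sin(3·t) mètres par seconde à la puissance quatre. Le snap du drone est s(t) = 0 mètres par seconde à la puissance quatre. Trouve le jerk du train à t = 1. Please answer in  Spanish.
Debemos derivar nuestra ecuación de la posición x(t) = 2·t^6 + 4·t^5 - 5·t^4 - 2·t^3 + 2·t^2 + 3·t + 3 3 veces. La derivada de la posición da la velocidad: v(t) = 12·t^5 + 20·t^4 - 20·t^3 - 6·t^2 + 4·t + 3. Tomando d/dt de v(t), encontramos a(t) = 60·t^4 + 80·t^3 - 60·t^2 - 12·t + 4. La derivada de la aceleración da la sacudida: j(t) = 240·t^3 + 240·t^2 - 120·t - 12. Tenemos la sacudida j(t) = 240·t^3 + 240·t^2 - 120·t - 12. Sustituyendo t = 1: j(1) = 348.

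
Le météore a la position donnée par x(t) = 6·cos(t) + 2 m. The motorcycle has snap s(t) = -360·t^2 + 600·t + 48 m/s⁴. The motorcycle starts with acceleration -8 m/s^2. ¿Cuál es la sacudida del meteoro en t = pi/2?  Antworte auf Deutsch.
Wir müssen unsere Gleichung für die Position x(t) = 6·cos(t) + 2 3-mal ableiten. Die Ableitung von der Position ergibt die Geschwindigkeit: v(t) = -6·sin(t). Die Ableitung von der Geschwindigkeit ergibt die Beschleunigung: a(t) = -6·cos(t). Mit d/dt von a(t) finden wir j(t) = 6·sin(t). Wir haben den Ruck j(t) = 6·sin(t). Durch Einsetzen von t = pi/2: j(pi/2) = 6.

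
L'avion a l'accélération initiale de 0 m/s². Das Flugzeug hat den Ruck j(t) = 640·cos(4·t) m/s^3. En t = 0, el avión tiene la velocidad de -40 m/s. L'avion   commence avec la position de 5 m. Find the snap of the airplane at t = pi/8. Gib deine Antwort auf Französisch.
En partant du jerk j(t) = 640·cos(4·t), nous prenons 1 dérivée. La dérivée du jerk donne le snap: s(t) = -2560·sin(4·t). Nous avons le snap s(t) = -2560·sin(4·t). En substituant t = pi/8: s(pi/8) = -2560.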